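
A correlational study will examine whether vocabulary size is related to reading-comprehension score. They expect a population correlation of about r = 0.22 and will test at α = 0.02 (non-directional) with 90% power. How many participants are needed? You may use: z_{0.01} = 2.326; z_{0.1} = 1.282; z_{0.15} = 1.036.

n = 264

Fisher's z: C = ½·ln((1+r)/(1−r)) = ½·ln(1.5641) = 0.2237.
n = ((z_{α/2} + z_β)/C)² + 3.
(2.326 + 1.282) / 0.2237 = 3.608 / 0.2237 = 16.129.
n = 16.129² + 3 = 260.14 + 3 = 263.1.
Round up.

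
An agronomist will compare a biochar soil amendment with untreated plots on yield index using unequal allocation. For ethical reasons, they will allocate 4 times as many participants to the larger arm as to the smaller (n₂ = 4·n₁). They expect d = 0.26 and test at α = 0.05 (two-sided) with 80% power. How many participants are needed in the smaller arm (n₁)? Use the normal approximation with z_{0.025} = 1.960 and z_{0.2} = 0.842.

With allocation ratio k = n₂/n₁ = 4, Var(x̄₁−x̄₂) = σ²(1/n₁ + 1/(k·n₁)) = σ²·(k+1)/(k·n₁).
So n₁ = (1 + 1/k)·((z_{α/2} + z_β)/d)² = 1.250 × (2.802/0.26)².
n₁ = 1.250 × 116.14 = 145.2.
Round up: n₁ = 146, giving n₂ = 4 × 146 = 584.

n₁ = 146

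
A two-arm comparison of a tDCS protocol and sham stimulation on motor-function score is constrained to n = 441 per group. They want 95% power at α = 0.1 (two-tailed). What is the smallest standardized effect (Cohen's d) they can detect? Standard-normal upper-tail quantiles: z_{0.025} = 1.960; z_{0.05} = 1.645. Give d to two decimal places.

For two independent groups of n = 441 each: d_min = (z_{α/2} + z_β)·√(2/n).
z-sum = 1.645 + 1.645 = 3.290.
d_min = 3.290 × √(2/441) = 3.290 × 0.0673 = 0.222.

d_min ≈ 0.22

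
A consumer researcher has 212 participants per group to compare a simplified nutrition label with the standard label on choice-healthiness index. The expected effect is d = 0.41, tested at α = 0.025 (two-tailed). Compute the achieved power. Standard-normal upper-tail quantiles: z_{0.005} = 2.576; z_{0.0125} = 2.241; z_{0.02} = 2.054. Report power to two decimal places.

power ≈ 0.98

For two equal groups, power = Φ(d·√(n/2) − z_{α/2}).
d·√(n/2) = 0.41 × √(212/2) = 0.41 × 10.296 = 4.221.
z_β = 4.221 − 2.241 = 1.980.
Power = Φ(1.980) = 0.976.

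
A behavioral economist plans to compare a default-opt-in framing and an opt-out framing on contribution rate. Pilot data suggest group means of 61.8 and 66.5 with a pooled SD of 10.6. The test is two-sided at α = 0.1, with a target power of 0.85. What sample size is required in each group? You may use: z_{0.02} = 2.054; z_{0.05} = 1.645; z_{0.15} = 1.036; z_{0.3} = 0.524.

Cohen's d = |M₁ − M₂| / SD_pooled = |61.8 − 66.5| / 10.6 = 4.7 / 10.6 = 0.443.
For two independent groups with equal n: n = 2·((z_{α/2} + z_β) / d)².
z_{α/2} + z_β = 1.645 + 1.036 = 2.681.
n = 2 × (2.681 / 0.443)² = 2 × 6.052² = 2 × 36.63 = 73.3.
Round up to the next whole participant.

n = 74 per group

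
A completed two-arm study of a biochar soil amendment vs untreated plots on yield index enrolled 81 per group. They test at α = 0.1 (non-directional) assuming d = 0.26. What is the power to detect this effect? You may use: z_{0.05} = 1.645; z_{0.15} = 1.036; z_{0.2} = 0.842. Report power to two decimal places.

For two equal groups, power = Φ(d·√(n/2) − z_{α/2}).
d·√(n/2) = 0.26 × √(81/2) = 0.26 × 6.364 = 1.655.
z_β = 1.655 − 1.645 = 0.010.
Power = Φ(0.010) = 0.504.

power ≈ 0.50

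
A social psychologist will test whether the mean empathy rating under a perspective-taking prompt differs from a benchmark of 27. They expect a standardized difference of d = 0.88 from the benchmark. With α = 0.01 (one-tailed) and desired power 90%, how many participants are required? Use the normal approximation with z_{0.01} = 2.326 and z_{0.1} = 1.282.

n = 17

For a one-sample test: n = ((z_{α} + z_β) / d)².
z_{α} + z_β = 2.326 + 1.282 = 3.608.
n = (3.608 / 0.88)² = 4.100² = 16.81.
Round up.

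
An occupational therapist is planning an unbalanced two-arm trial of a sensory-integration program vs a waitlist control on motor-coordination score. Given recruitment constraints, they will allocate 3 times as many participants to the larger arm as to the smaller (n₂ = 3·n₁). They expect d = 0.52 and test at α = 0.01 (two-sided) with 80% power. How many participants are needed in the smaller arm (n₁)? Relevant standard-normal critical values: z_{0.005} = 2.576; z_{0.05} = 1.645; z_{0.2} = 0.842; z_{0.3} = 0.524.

n₁ = 58

With allocation ratio k = n₂/n₁ = 3, Var(x̄₁−x̄₂) = σ²(1/n₁ + 1/(k·n₁)) = σ²·(k+1)/(k·n₁).
So n₁ = (1 + 1/k)·((z_{α/2} + z_β)/d)² = 1.333 × (3.418/0.52)².
n₁ = 1.333 × 43.21 = 57.6.
Round up: n₁ = 58, giving n₂ = 3 × 58 = 174.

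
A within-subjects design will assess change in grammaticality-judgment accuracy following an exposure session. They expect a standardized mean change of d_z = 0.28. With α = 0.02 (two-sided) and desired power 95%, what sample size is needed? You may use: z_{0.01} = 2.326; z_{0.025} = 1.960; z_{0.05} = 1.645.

For a paired (one-sample on differences) test: n = ((z_{α/2} + z_β) / d)².
z_{α/2} + z_β = 2.326 + 1.645 = 3.971.
n = (3.971 / 0.28)² = 14.182² = 201.13.
Round up.

n = 202 pairs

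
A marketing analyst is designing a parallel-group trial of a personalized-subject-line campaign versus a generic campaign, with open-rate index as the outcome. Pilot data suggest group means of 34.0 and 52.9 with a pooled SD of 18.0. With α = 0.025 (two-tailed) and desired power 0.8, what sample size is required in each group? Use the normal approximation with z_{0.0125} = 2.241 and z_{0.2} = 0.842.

Cohen's d = |M₁ − M₂| / SD_pooled = |34.0 − 52.9| / 18.0 = 18.9 / 18.0 = 1.050.
For two independent groups with equal n: n = 2·((z_{α/2} + z_β) / d)².
z_{α/2} + z_β = 2.241 + 0.842 = 3.083.
n = 2 × (3.083 / 1.050)² = 2 × 2.936² = 2 × 8.62 = 17.2.
Round up to the next whole participant.

n = 18 per group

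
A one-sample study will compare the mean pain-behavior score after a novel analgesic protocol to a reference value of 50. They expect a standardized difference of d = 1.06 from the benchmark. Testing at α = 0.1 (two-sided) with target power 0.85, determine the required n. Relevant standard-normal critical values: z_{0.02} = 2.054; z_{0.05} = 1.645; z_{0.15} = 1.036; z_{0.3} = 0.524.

For a one-sample test: n = ((z_{α/2} + z_β) / d)².
z_{α/2} + z_β = 1.645 + 1.036 = 2.681.
n = (2.681 / 1.06)² = 2.529² = 6.40.
Round up.

n = 7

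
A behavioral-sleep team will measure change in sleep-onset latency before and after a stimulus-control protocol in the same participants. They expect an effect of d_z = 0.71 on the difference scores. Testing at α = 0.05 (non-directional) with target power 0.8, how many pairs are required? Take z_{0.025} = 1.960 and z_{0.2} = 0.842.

n = 16 pairs

For a paired (one-sample on differences) test: n = ((z_{α/2} + z_β) / d)².
z_{α/2} + z_β = 1.960 + 0.842 = 2.802.
n = (2.802 / 0.71)² = 3.946² = 15.57.
Round up.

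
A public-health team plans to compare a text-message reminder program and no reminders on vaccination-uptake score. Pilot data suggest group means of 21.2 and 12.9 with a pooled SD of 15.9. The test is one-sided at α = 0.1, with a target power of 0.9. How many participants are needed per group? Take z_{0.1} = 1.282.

Cohen's d = |M₁ − M₂| / SD_pooled = |21.2 − 12.9| / 15.9 = 8.3 / 15.9 = 0.522.
For two independent groups with equal n: n = 2·((z_{α} + z_β) / d)².
z_{α} + z_β = 1.282 + 1.282 = 2.564.
n = 2 × (2.564 / 0.522)² = 2 × 4.912² = 2 × 24.13 = 48.3.
Round up to the next whole participant.

n = 49 per group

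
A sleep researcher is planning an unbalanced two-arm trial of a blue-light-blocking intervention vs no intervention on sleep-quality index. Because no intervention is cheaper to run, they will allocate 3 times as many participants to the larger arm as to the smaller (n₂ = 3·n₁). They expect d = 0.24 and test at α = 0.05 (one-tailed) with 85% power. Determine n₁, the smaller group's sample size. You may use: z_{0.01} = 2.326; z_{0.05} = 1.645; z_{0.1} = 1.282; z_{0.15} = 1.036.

With allocation ratio k = n₂/n₁ = 3, Var(x̄₁−x̄₂) = σ²(1/n₁ + 1/(k·n₁)) = σ²·(k+1)/(k·n₁).
So n₁ = (1 + 1/k)·((z_{α} + z_β)/d)² = 1.333 × (2.681/0.24)².
n₁ = 1.333 × 124.79 = 166.4.
Round up: n₁ = 167, giving n₂ = 3 × 167 = 501.

n₁ = 167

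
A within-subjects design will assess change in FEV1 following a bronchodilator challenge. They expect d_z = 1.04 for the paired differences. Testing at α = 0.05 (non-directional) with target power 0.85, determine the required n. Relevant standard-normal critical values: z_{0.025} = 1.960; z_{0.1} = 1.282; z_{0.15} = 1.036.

For a paired (one-sample on differences) test: n = ((z_{α/2} + z_β) / d)².
z_{α/2} + z_β = 1.960 + 1.036 = 2.996.
n = (2.996 / 1.04)² = 2.881² = 8.30.
Round up.

n = 9 pairs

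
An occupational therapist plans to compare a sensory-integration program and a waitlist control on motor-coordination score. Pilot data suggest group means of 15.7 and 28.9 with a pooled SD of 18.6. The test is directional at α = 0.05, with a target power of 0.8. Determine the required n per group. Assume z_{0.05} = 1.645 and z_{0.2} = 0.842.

Cohen's d = |M₁ − M₂| / SD_pooled = |15.7 − 28.9| / 18.6 = 13.2 / 18.6 = 0.710.
For two independent groups with equal n: n = 2·((z_{α} + z_β) / d)².
z_{α} + z_β = 1.645 + 0.842 = 2.487.
n = 2 × (2.487 / 0.710)² = 2 × 3.503² = 2 × 12.27 = 24.5.
Round up to the next whole participant.

n = 25 per group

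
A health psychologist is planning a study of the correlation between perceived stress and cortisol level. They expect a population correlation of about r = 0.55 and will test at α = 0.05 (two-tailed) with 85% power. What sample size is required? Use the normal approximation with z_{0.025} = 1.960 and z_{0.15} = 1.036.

Fisher's z: C = ½·ln((1+r)/(1−r)) = ½·ln(3.4444) = 0.6184.
n = ((z_{α/2} + z_β)/C)² + 3.
(1.960 + 1.036) / 0.6184 = 2.996 / 0.6184 = 4.845.
n = 4.845² + 3 = 23.47 + 3 = 26.5.
Round up.

n = 27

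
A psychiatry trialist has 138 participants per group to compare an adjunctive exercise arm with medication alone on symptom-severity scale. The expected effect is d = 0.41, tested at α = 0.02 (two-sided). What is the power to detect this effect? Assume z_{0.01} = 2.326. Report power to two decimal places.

power ≈ 0.86

For two equal groups, power = Φ(d·√(n/2) − z_{α/2}).
d·√(n/2) = 0.41 × √(138/2) = 0.41 × 8.307 = 3.406.
z_β = 3.406 − 2.326 = 1.080.
Power = Φ(1.080) = 0.860.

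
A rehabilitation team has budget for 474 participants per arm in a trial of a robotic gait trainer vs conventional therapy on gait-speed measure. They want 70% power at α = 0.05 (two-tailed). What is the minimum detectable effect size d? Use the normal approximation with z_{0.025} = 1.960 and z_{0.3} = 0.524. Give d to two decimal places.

d_min ≈ 0.16

For two independent groups of n = 474 each: d_min = (z_{α/2} + z_β)·√(2/n).
z-sum = 1.960 + 0.524 = 2.484.
d_min = 2.484 × √(2/474) = 2.484 × 0.0650 = 0.161.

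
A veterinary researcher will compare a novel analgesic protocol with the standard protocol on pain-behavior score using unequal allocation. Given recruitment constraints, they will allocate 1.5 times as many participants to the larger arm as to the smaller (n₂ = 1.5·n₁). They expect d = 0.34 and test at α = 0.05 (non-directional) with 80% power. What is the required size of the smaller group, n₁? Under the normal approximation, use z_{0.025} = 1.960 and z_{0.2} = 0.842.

With allocation ratio k = n₂/n₁ = 1.5, Var(x̄₁−x̄₂) = σ²(1/n₁ + 1/(k·n₁)) = σ²·(k+1)/(k·n₁).
So n₁ = (1 + 1/k)·((z_{α/2} + z_β)/d)² = 1.667 × (2.802/0.34)².
n₁ = 1.667 × 67.92 = 113.2.
Round up: n₁ = 114, giving n₂ = 1.5 × 114 = 171.

n₁ = 114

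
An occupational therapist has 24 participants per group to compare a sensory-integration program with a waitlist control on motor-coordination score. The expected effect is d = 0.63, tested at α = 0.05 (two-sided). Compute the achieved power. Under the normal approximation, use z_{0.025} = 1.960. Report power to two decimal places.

power ≈ 0.59

For two equal groups, power = Φ(d·√(n/2) − z_{α/2}).
d·√(n/2) = 0.63 × √(24/2) = 0.63 × 3.464 = 2.182.
z_β = 2.182 − 1.960 = 0.222.
Power = Φ(0.222) = 0.588.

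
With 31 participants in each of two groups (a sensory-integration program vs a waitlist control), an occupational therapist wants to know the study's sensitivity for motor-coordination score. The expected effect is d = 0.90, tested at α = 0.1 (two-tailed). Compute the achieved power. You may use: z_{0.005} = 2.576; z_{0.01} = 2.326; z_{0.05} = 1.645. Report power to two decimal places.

power ≈ 0.97

For two equal groups, power = Φ(d·√(n/2) − z_{α/2}).
d·√(n/2) = 0.90 × √(31/2) = 0.90 × 3.937 = 3.543.
z_β = 3.543 − 1.645 = 1.898.
Power = Φ(1.898) = 0.971.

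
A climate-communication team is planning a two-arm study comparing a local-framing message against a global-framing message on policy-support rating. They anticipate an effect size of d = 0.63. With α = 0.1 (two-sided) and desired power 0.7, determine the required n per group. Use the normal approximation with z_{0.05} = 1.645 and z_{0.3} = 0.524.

For two independent groups with equal n: n = 2·((z_{α/2} + z_β) / d)².
z_{α/2} + z_β = 1.645 + 0.524 = 2.169.
n = 2 × (2.169 / 0.63)² = 2 × 3.443² = 2 × 11.85 = 23.7.
Round up to the next whole participant.

n = 24 per group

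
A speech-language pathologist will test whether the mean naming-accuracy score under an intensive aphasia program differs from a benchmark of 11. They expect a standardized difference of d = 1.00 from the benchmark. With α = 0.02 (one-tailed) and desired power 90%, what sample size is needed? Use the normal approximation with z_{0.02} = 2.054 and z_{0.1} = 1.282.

n = 12

For a one-sample test: n = ((z_{α} + z_β) / d)².
z_{α} + z_β = 2.054 + 1.282 = 3.336.
n = (3.336 / 1.00)² = 3.336² = 11.13.
Round up.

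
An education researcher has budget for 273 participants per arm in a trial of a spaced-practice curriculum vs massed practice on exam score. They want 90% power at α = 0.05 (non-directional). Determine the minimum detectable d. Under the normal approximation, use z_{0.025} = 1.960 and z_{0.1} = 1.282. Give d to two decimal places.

d_min ≈ 0.28

For two independent groups of n = 273 each: d_min = (z_{α/2} + z_β)·√(2/n).
z-sum = 1.960 + 1.282 = 3.242.
d_min = 3.242 × √(2/273) = 3.242 × 0.0856 = 0.277.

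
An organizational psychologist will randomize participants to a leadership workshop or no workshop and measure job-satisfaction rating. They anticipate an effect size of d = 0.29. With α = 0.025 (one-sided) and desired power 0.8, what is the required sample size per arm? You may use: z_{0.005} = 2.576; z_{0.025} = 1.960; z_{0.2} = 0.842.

For two independent groups with equal n: n = 2·((z_{α} + z_β) / d)².
z_{α} + z_β = 1.960 + 0.842 = 2.802.
n = 2 × (2.802 / 0.29)² = 2 × 9.662² = 2 × 93.36 = 186.7.
Round up to the next whole participant.

n = 187 per group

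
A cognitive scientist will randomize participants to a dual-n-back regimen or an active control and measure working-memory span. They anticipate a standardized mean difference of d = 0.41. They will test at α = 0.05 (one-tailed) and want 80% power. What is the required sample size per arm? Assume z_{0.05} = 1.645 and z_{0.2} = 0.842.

n = 74 per group

For two independent groups with equal n: n = 2·((z_{α} + z_β) / d)².
z_{α} + z_β = 1.645 + 0.842 = 2.487.
n = 2 × (2.487 / 0.41)² = 2 × 6.066² = 2 × 36.79 = 73.6.
Round up to the next whole participant.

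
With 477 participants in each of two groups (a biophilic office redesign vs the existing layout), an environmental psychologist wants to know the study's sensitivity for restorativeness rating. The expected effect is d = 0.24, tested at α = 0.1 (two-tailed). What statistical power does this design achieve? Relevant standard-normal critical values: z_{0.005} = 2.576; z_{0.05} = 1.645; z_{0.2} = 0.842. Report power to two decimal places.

power ≈ 0.98

For two equal groups, power = Φ(d·√(n/2) − z_{α/2}).
d·√(n/2) = 0.24 × √(477/2) = 0.24 × 15.443 = 3.706.
z_β = 3.706 − 1.645 = 2.061.
Power = Φ(2.061) = 0.980.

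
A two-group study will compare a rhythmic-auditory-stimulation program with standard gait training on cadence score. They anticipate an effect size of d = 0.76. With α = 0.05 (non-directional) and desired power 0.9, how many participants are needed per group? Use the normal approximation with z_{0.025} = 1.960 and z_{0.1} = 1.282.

n = 37 per group

For two independent groups with equal n: n = 2·((z_{α/2} + z_β) / d)².
z_{α/2} + z_β = 1.960 + 1.282 = 3.242.
n = 2 × (3.242 / 0.76)² = 2 × 4.266² = 2 × 18.20 = 36.4.
Round up to the next whole participant.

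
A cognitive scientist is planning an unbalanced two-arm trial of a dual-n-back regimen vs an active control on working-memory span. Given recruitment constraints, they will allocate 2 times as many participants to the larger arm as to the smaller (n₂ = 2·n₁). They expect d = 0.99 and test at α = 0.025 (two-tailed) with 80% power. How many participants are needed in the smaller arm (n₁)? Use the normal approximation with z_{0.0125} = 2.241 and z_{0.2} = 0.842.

With allocation ratio k = n₂/n₁ = 2, Var(x̄₁−x̄₂) = σ²(1/n₁ + 1/(k·n₁)) = σ²·(k+1)/(k·n₁).
So n₁ = (1 + 1/k)·((z_{α/2} + z_β)/d)² = 1.500 × (3.083/0.99)².
n₁ = 1.500 × 9.70 = 14.5.
Round up: n₁ = 15, giving n₂ = 2 × 15 = 30.

n₁ = 15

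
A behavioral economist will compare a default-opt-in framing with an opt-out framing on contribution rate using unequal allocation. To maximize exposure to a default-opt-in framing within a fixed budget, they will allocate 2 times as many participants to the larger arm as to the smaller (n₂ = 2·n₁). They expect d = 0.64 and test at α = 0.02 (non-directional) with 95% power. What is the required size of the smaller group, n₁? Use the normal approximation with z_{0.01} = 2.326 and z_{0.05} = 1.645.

With allocation ratio k = n₂/n₁ = 2, Var(x̄₁−x̄₂) = σ²(1/n₁ + 1/(k·n₁)) = σ²·(k+1)/(k·n₁).
So n₁ = (1 + 1/k)·((z_{α/2} + z_β)/d)² = 1.500 × (3.971/0.64)².
n₁ = 1.500 × 38.50 = 57.7.
Round up: n₁ = 58, giving n₂ = 2 × 58 = 116.

n₁ = 58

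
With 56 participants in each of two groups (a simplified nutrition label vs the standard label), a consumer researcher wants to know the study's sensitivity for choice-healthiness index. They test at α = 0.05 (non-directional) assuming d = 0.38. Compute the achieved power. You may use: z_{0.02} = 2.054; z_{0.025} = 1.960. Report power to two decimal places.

power ≈ 0.52

For two equal groups, power = Φ(d·√(n/2) − z_{α/2}).
d·√(n/2) = 0.38 × √(56/2) = 0.38 × 5.292 = 2.011.
z_β = 2.011 − 1.960 = 0.051.
Power = Φ(0.051) = 0.520.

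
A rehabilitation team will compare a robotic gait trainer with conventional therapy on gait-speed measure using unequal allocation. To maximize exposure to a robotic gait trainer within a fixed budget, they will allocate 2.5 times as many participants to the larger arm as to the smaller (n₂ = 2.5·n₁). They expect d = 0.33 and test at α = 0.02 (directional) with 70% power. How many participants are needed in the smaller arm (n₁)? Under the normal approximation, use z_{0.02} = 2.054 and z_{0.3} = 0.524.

With allocation ratio k = n₂/n₁ = 2.5, Var(x̄₁−x̄₂) = σ²(1/n₁ + 1/(k·n₁)) = σ²·(k+1)/(k·n₁).
So n₁ = (1 + 1/k)·((z_{α} + z_β)/d)² = 1.400 × (2.578/0.33)².
n₁ = 1.400 × 61.03 = 85.4.
Round up: n₁ = 86, giving n₂ = 2.5 × 86 = 215.

n₁ = 86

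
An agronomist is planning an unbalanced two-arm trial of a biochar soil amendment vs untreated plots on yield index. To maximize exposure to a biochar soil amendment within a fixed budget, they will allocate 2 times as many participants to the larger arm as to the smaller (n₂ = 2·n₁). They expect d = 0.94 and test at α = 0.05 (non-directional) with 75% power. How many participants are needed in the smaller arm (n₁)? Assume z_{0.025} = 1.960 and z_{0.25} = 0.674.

n₁ = 12

With allocation ratio k = n₂/n₁ = 2, Var(x̄₁−x̄₂) = σ²(1/n₁ + 1/(k·n₁)) = σ²·(k+1)/(k·n₁).
So n₁ = (1 + 1/k)·((z_{α/2} + z_β)/d)² = 1.500 × (2.634/0.94)².
n₁ = 1.500 × 7.85 = 11.8.
Round up: n₁ = 12, giving n₂ = 2 × 12 = 24.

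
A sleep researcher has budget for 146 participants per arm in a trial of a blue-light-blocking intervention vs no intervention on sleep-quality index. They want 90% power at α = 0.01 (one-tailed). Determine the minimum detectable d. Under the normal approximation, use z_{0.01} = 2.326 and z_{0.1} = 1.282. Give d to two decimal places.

d_min ≈ 0.42

For two independent groups of n = 146 each: d_min = (z_{α} + z_β)·√(2/n).
z-sum = 2.326 + 1.282 = 3.608.
d_min = 3.608 × √(2/146) = 3.608 × 0.1170 = 0.422.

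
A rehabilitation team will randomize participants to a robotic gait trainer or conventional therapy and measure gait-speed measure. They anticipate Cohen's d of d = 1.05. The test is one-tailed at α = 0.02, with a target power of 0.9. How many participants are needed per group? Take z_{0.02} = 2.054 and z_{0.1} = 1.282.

For two independent groups with equal n: n = 2·((z_{α} + z_β) / d)².
z_{α} + z_β = 2.054 + 1.282 = 3.336.
n = 2 × (3.336 / 1.05)² = 2 × 3.177² = 2 × 10.09 = 20.2.
Round up to the next whole participant.

n = 21 per group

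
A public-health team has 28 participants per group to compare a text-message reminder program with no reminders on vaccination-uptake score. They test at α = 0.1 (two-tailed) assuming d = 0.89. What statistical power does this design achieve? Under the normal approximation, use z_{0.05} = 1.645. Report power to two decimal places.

For two equal groups, power = Φ(d·√(n/2) − z_{α/2}).
d·√(n/2) = 0.89 × √(28/2) = 0.89 × 3.742 = 3.330.
z_β = 3.330 − 1.645 = 1.685.
Power = Φ(1.685) = 0.954.

power ≈ 0.95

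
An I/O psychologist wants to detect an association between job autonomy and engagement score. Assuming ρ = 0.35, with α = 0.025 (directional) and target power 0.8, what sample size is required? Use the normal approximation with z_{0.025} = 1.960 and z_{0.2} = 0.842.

Fisher's z: C = ½·ln((1+r)/(1−r)) = ½·ln(2.0769) = 0.3654.
n = ((z_{α} + z_β)/C)² + 3.
(1.960 + 0.842) / 0.3654 = 2.802 / 0.3654 = 7.668.
n = 7.668² + 3 = 58.80 + 3 = 61.8.
Round up.

n = 62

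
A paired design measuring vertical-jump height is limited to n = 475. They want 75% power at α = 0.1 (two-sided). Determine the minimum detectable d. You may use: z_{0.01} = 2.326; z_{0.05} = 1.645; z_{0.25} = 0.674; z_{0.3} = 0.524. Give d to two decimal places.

d_min ≈ 0.11

For a single sample (or paired design) of n = 475: d_min = (z_{α/2} + z_β)/√n.
z-sum = 1.645 + 0.674 = 2.319.
d_min = 2.319 / √475 = 2.319 / 21.794 = 0.106.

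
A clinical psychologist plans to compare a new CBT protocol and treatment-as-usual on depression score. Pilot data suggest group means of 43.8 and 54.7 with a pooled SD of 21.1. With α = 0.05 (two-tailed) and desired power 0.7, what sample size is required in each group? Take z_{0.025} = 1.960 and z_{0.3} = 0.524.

n = 47 per group

Cohen's d = |M₁ − M₂| / SD_pooled = |43.8 − 54.7| / 21.1 = 10.9 / 21.1 = 0.517.
For two independent groups with equal n: n = 2·((z_{α/2} + z_β) / d)².
z_{α/2} + z_β = 1.960 + 0.524 = 2.484.
n = 2 × (2.484 / 0.517)² = 2 × 4.805² = 2 × 23.08 = 46.2.
Round up to the next whole participant.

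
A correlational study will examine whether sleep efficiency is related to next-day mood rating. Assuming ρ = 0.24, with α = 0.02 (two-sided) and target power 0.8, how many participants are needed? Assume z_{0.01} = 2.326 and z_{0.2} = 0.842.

Fisher's z: C = ½·ln((1+r)/(1−r)) = ½·ln(1.6316) = 0.2448.
n = ((z_{α/2} + z_β)/C)² + 3.
(2.326 + 0.842) / 0.2448 = 3.168 / 0.2448 = 12.941.
n = 12.941² + 3 = 167.47 + 3 = 170.5.
Round up.

n = 171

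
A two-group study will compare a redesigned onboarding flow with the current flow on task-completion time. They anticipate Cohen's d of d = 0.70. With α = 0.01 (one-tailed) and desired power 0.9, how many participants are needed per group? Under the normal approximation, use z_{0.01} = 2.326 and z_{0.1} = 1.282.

n = 54 per group

For two independent groups with equal n: n = 2·((z_{α} + z_β) / d)².
z_{α} + z_β = 2.326 + 1.282 = 3.608.
n = 2 × (3.608 / 0.70)² = 2 × 5.154² = 2 × 26.57 = 53.1.
Round up to the next whole participant.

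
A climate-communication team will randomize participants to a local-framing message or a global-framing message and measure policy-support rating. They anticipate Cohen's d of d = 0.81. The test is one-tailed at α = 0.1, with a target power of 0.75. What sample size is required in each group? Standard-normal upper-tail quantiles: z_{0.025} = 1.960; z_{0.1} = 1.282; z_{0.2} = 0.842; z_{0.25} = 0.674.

For two independent groups with equal n: n = 2·((z_{α} + z_β) / d)².
z_{α} + z_β = 1.282 + 0.674 = 1.956.
n = 2 × (1.956 / 0.81)² = 2 × 2.415² = 2 × 5.83 = 11.7.
Round up to the next whole participant.

n = 12 per group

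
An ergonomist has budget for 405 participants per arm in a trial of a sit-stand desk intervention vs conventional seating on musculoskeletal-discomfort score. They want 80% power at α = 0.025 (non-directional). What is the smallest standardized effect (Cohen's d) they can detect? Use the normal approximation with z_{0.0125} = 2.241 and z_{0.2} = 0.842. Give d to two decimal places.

d_min ≈ 0.22

For two independent groups of n = 405 each: d_min = (z_{α/2} + z_β)·√(2/n).
z-sum = 2.241 + 0.842 = 3.083.
d_min = 3.083 × √(2/405) = 3.083 × 0.0703 = 0.217.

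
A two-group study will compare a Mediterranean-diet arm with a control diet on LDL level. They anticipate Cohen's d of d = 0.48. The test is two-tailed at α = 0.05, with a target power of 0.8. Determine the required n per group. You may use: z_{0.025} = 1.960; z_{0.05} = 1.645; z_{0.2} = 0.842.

For two independent groups with equal n: n = 2·((z_{α/2} + z_β) / d)².
z_{α/2} + z_β = 1.960 + 0.842 = 2.802.
n = 2 × (2.802 / 0.48)² = 2 × 5.838² = 2 × 34.08 = 68.2.
Round up to the next whole participant.

n = 69 per group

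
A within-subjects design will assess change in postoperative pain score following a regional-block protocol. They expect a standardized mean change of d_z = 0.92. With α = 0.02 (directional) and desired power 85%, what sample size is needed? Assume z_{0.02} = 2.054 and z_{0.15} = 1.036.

n = 12 pairs

For a paired (one-sample on differences) test: n = ((z_{α} + z_β) / d)².
z_{α} + z_β = 2.054 + 1.036 = 3.090.
n = (3.090 / 0.92)² = 3.359² = 11.28.
Round up.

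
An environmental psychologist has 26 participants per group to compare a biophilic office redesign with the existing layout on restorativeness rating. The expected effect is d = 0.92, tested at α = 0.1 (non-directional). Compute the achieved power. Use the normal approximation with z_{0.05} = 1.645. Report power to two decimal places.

power ≈ 0.95

For two equal groups, power = Φ(d·√(n/2) − z_{α/2}).
d·√(n/2) = 0.92 × √(26/2) = 0.92 × 3.606 = 3.317.
z_β = 3.317 − 1.645 = 1.672.
Power = Φ(1.672) = 0.953.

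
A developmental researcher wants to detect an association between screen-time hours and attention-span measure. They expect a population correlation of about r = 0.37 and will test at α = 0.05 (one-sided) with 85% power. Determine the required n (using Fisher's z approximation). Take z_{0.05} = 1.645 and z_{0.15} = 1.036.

Fisher's z: C = ½·ln((1+r)/(1−r)) = ½·ln(2.1746) = 0.3884.
n = ((z_{α} + z_β)/C)² + 3.
(1.645 + 1.036) / 0.3884 = 2.681 / 0.3884 = 6.903.
n = 6.903² + 3 = 47.65 + 3 = 50.6.
Round up.

n = 51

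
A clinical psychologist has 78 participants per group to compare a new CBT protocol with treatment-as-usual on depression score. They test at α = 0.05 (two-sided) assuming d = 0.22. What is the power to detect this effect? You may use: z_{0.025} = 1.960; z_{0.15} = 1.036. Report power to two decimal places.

power ≈ 0.28

For two equal groups, power = Φ(d·√(n/2) − z_{α/2}).
d·√(n/2) = 0.22 × √(78/2) = 0.22 × 6.245 = 1.374.
z_β = 1.374 − 1.960 = -0.586.
Power = Φ(-0.586) = 0.279.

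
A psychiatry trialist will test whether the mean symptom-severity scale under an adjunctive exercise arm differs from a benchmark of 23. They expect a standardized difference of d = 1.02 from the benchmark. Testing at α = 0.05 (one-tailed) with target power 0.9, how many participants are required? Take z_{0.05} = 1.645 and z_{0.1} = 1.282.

For a one-sample test: n = ((z_{α} + z_β) / d)².
z_{α} + z_β = 1.645 + 1.282 = 2.927.
n = (2.927 / 1.02)² = 2.870² = 8.23.
Round up.

n = 9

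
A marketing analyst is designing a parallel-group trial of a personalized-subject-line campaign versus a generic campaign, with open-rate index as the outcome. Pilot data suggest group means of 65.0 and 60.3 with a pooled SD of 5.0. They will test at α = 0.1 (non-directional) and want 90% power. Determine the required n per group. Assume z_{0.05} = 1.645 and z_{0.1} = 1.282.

Cohen's d = |M₁ − M₂| / SD_pooled = |65.0 − 60.3| / 5.0 = 4.7 / 5.0 = 0.940.
For two independent groups with equal n: n = 2·((z_{α/2} + z_β) / d)².
z_{α/2} + z_β = 1.645 + 1.282 = 2.927.
n = 2 × (2.927 / 0.940)² = 2 × 3.114² = 2 × 9.70 = 19.4.
Round up to the next whole participant.

n = 20 per group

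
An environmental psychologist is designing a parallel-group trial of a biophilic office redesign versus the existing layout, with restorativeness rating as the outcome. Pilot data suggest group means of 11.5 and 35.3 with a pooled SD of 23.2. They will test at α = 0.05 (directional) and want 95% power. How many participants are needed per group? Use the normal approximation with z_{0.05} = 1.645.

Cohen's d = |M₁ − M₂| / SD_pooled = |11.5 − 35.3| / 23.2 = 23.8 / 23.2 = 1.026.
For two independent groups with equal n: n = 2·((z_{α} + z_β) / d)².
z_{α} + z_β = 1.645 + 1.645 = 3.290.
n = 2 × (3.290 / 1.026)² = 2 × 3.207² = 2 × 10.28 = 20.6.
Round up to the next whole participant.

n = 21 per group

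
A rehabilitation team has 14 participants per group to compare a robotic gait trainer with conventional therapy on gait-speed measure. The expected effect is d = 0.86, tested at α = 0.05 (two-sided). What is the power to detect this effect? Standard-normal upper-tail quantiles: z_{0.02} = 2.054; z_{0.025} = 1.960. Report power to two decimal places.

power ≈ 0.62

For two equal groups, power = Φ(d·√(n/2) − z_{α/2}).
d·√(n/2) = 0.86 × √(14/2) = 0.86 × 2.646 = 2.275.
z_β = 2.275 − 1.960 = 0.315.
Power = Φ(0.315) = 0.624.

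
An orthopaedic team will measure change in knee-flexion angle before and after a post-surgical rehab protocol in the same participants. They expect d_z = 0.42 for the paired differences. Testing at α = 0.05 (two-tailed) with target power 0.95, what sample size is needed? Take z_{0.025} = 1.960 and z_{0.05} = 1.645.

For a paired (one-sample on differences) test: n = ((z_{α/2} + z_β) / d)².
z_{α/2} + z_β = 1.960 + 1.645 = 3.605.
n = (3.605 / 0.42)² = 8.583² = 73.67.
Round up.

n = 74 pairs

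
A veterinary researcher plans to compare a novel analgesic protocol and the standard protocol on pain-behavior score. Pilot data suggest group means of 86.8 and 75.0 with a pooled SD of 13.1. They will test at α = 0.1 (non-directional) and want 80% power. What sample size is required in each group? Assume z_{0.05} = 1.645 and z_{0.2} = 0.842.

Cohen's d = |M₁ − M₂| / SD_pooled = |86.8 − 75.0| / 13.1 = 11.8 / 13.1 = 0.901.
For two independent groups with equal n: n = 2·((z_{α/2} + z_β) / d)².
z_{α/2} + z_β = 1.645 + 0.842 = 2.487.
n = 2 × (2.487 / 0.901)² = 2 × 2.760² = 2 × 7.62 = 15.2.
Round up to the next whole participant.

n = 16 per group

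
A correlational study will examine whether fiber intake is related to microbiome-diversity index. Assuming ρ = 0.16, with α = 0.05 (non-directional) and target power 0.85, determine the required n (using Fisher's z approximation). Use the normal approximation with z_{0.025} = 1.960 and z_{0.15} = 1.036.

Fisher's z: C = ½·ln((1+r)/(1−r)) = ½·ln(1.3810) = 0.1614.
n = ((z_{α/2} + z_β)/C)² + 3.
(1.960 + 1.036) / 0.1614 = 2.996 / 0.1614 = 18.563.
n = 18.563² + 3 = 344.57 + 3 = 347.6.
Round up.

n = 348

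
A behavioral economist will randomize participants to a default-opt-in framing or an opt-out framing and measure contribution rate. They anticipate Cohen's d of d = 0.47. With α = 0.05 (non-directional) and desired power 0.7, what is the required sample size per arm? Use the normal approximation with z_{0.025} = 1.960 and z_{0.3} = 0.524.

n = 56 per group

For two independent groups with equal n: n = 2·((z_{α/2} + z_β) / d)².
z_{α/2} + z_β = 1.960 + 0.524 = 2.484.
n = 2 × (2.484 / 0.47)² = 2 × 5.285² = 2 × 27.93 = 55.9.
Round up to the next whole participant.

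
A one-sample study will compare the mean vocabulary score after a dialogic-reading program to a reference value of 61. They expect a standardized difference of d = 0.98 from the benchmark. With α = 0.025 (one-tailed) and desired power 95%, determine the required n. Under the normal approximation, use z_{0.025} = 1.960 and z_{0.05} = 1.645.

For a one-sample test: n = ((z_{α} + z_β) / d)².
z_{α} + z_β = 1.960 + 1.645 = 3.605.
n = (3.605 / 0.98)² = 3.679² = 13.53.
Round up.

n = 14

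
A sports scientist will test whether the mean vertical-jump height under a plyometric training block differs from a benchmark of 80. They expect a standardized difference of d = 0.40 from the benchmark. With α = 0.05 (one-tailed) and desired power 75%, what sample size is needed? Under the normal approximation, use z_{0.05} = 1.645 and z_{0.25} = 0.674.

n = 34

For a one-sample test: n = ((z_{α} + z_β) / d)².
z_{α} + z_β = 1.645 + 0.674 = 2.319.
n = (2.319 / 0.40)² = 5.797² = 33.61.
Round up.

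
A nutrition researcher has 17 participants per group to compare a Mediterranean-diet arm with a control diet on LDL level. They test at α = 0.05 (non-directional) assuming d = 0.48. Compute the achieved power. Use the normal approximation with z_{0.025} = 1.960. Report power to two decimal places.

power ≈ 0.29

For two equal groups, power = Φ(d·√(n/2) − z_{α/2}).
d·√(n/2) = 0.48 × √(17/2) = 0.48 × 2.915 = 1.399.
z_β = 1.399 − 1.960 = -0.561.
Power = Φ(-0.561) = 0.288.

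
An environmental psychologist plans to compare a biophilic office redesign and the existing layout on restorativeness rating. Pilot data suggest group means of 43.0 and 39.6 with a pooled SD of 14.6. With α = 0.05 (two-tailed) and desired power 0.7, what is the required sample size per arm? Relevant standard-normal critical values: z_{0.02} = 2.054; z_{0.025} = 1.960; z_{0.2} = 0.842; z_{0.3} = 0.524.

Cohen's d = |M₁ − M₂| / SD_pooled = |43.0 − 39.6| / 14.6 = 3.4 / 14.6 = 0.233.
For two independent groups with equal n: n = 2·((z_{α/2} + z_β) / d)².
z_{α/2} + z_β = 1.960 + 0.524 = 2.484.
n = 2 × (2.484 / 0.233)² = 2 × 10.661² = 2 × 113.66 = 227.3.
Round up to the next whole participant.

n = 228 per group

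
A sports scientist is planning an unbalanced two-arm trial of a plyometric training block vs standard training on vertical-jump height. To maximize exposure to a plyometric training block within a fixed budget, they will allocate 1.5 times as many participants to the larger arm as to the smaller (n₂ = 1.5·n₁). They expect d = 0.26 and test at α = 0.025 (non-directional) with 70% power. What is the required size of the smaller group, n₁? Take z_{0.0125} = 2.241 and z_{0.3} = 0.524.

n₁ = 189

With allocation ratio k = n₂/n₁ = 1.5, Var(x̄₁−x̄₂) = σ²(1/n₁ + 1/(k·n₁)) = σ²·(k+1)/(k·n₁).
So n₁ = (1 + 1/k)·((z_{α/2} + z_β)/d)² = 1.667 × (2.765/0.26)².
n₁ = 1.667 × 113.10 = 188.5.
Round up: n₁ = 189, giving n₂ = ⌈1.5 × 189⌉ = ⌈283.5⌉ = 284.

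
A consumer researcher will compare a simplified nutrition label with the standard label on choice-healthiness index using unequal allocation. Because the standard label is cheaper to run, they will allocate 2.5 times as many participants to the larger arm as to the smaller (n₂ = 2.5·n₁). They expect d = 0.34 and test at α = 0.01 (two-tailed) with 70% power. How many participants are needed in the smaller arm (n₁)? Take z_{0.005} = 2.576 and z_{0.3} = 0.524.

n₁ = 117

With allocation ratio k = n₂/n₁ = 2.5, Var(x̄₁−x̄₂) = σ²(1/n₁ + 1/(k·n₁)) = σ²·(k+1)/(k·n₁).
So n₁ = (1 + 1/k)·((z_{α/2} + z_β)/d)² = 1.400 × (3.100/0.34)².
n₁ = 1.400 × 83.13 = 116.4.
Round up: n₁ = 117, giving n₂ = ⌈2.5 × 117⌉ = ⌈292.5⌉ = 293.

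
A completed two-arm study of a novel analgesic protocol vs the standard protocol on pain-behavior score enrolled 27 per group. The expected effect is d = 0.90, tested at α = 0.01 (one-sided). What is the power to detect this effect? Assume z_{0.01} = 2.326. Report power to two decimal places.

For two equal groups, power = Φ(d·√(n/2) − z_{α}).
d·√(n/2) = 0.90 × √(27/2) = 0.90 × 3.674 = 3.307.
z_β = 3.307 − 2.326 = 0.981.
Power = Φ(0.981) = 0.837.

power ≈ 0.84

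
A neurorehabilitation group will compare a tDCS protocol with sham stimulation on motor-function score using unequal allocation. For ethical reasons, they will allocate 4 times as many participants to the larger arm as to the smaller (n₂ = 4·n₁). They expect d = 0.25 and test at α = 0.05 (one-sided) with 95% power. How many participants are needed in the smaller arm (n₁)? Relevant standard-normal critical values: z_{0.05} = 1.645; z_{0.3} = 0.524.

With allocation ratio k = n₂/n₁ = 4, Var(x̄₁−x̄₂) = σ²(1/n₁ + 1/(k·n₁)) = σ²·(k+1)/(k·n₁).
So n₁ = (1 + 1/k)·((z_{α} + z_β)/d)² = 1.250 × (3.290/0.25)².
n₁ = 1.250 × 173.19 = 216.5.
Round up: n₁ = 217, giving n₂ = 4 × 217 = 868.

n₁ = 217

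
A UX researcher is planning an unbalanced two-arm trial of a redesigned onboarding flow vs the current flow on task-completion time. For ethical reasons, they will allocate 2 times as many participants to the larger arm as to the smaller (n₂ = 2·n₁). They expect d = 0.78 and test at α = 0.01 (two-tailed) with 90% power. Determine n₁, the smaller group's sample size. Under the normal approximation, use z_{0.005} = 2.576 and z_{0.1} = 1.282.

n₁ = 37

With allocation ratio k = n₂/n₁ = 2, Var(x̄₁−x̄₂) = σ²(1/n₁ + 1/(k·n₁)) = σ²·(k+1)/(k·n₁).
So n₁ = (1 + 1/k)·((z_{α/2} + z_β)/d)² = 1.500 × (3.858/0.78)².
n₁ = 1.500 × 24.46 = 36.7.
Round up: n₁ = 37, giving n₂ = 2 × 37 = 74.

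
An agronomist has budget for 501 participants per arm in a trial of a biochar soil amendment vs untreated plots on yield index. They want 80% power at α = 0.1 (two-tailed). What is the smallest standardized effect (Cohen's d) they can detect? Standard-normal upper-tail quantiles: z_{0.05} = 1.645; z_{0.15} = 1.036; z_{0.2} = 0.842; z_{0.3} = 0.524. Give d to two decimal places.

For two independent groups of n = 501 each: d_min = (z_{α/2} + z_β)·√(2/n).
z-sum = 1.645 + 0.842 = 2.487.
d_min = 2.487 × √(2/501) = 2.487 × 0.0632 = 0.157.

d_min ≈ 0.16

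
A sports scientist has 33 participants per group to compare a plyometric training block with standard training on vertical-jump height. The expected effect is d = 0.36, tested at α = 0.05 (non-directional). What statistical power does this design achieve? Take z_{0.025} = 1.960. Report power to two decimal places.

power ≈ 0.31

For two equal groups, power = Φ(d·√(n/2) − z_{α/2}).
d·√(n/2) = 0.36 × √(33/2) = 0.36 × 4.062 = 1.462.
z_β = 1.462 − 1.960 = -0.498.
Power = Φ(-0.498) = 0.309.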